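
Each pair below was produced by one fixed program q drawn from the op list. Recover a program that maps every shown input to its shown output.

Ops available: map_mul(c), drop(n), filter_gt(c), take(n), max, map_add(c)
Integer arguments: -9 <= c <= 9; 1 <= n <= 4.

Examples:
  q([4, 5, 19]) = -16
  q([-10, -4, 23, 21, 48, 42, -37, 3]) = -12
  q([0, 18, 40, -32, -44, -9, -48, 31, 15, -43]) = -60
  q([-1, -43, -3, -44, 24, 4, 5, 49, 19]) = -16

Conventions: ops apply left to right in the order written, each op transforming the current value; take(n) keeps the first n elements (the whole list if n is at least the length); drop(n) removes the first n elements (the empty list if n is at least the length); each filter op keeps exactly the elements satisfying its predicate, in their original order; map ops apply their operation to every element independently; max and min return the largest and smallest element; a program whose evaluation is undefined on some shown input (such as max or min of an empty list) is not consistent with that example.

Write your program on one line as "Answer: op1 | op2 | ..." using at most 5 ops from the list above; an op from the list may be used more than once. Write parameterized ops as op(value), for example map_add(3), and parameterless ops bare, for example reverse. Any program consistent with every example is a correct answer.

filter_gt(-6) | filter_gt(1) | map_mul(-4) | max

Check, running the answer program on each example:
  [4, 5, 19] -> [4, 5, 19] -> [4, 5, 19] -> [-16, -20, -76] -> -16
  [-10, -4, 23, 21, 48, 42, -37, 3] -> [-4, 23, 21, 48, 42, 3] -> [23, 21, 48, 42, 3] -> [-92, -84, -192, -168, -12] -> -12
  [0, 18, 40, -32, -44, -9, -48, 31, 15, -43] -> [0, 18, 40, 31, 15] -> [18, 40, 31, 15] -> [-72, -160, -124, -60] -> -60
  [-1, -43, -3, -44, 24, 4, 5, 49, 19] -> [-1, -3, 24, 4, 5, 49, 19] -> [24, 4, 5, 49, 19] -> [-96, -16, -20, -196, -76] -> -16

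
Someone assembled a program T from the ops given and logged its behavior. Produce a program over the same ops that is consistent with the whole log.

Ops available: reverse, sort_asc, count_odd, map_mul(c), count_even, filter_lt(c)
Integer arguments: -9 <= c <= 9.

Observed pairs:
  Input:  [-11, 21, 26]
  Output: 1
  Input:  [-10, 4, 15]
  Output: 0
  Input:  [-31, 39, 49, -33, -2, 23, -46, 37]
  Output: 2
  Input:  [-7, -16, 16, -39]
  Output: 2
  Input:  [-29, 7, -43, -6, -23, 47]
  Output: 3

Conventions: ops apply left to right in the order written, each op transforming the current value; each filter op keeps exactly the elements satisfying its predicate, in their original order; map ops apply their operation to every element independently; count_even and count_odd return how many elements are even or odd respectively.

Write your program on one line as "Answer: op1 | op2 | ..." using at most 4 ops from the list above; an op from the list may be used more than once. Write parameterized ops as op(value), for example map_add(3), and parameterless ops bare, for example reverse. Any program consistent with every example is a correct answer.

reverse | filter_lt(4) | reverse | count_odd

Check, running the answer program on each example:
  [-11, 21, 26] -> [26, 21, -11] -> [-11] -> [-11] -> 1
  [-10, 4, 15] -> [15, 4, -10] -> [-10] -> [-10] -> 0
  [-31, 39, 49, -33, -2, 23, -46, 37] -> [37, -46, 23, -2, -33, 49, 39, -31] -> [-46, -2, -33, -31] -> [-31, -33, -2, -46] -> 2
  [-7, -16, 16, -39] -> [-39, 16, -16, -7] -> [-39, -16, -7] -> [-7, -16, -39] -> 2
  [-29, 7, -43, -6, -23, 47] -> [47, -23, -6, -43, 7, -29] -> [-23, -6, -43, -29] -> [-29, -43, -6, -23] -> 3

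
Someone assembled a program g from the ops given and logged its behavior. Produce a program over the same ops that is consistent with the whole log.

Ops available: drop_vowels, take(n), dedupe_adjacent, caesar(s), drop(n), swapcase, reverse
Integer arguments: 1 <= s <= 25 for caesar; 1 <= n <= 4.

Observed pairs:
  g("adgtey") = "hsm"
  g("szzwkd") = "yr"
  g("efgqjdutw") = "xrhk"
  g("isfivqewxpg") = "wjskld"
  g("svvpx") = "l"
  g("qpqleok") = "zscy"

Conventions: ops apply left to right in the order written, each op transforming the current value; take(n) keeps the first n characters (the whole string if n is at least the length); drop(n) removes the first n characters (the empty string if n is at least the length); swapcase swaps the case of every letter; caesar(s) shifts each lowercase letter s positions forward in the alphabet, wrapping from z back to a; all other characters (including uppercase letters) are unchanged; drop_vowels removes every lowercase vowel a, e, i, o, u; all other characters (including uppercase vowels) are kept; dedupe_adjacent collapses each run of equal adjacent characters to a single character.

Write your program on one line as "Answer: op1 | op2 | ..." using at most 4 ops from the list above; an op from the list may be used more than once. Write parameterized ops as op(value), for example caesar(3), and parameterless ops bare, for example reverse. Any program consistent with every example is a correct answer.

dedupe_adjacent | caesar(14) | drop(3) | drop_vowels

Check, running the answer program on each example:
  "adgtey" -> "adgtey" -> "oruhsm" -> "hsm" -> "hsm"
  "szzwkd" -> "szwkd" -> "gnkyr" -> "yr" -> "yr"
  "efgqjdutw" -> "efgqjdutw" -> "stuexrihk" -> "exrihk" -> "xrhk"
  "isfivqewxpg" -> "isfivqewxpg" -> "wgtwjeskldu" -> "wjeskldu" -> "wjskld"
  "svvpx" -> "svpx" -> "gjdl" -> "l" -> "l"
  "qpqleok" -> "qpqleok" -> "edezscy" -> "zscy" -> "zscy"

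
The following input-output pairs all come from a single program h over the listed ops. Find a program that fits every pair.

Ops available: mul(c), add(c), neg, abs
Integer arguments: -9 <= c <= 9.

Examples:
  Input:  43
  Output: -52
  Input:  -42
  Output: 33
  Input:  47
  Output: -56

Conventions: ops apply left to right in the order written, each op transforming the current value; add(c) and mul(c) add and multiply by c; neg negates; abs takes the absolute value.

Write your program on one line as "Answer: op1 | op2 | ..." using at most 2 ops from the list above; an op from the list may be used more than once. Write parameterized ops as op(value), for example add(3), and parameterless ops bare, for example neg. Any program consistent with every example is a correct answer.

add(9) | neg

Check, running the answer program on each example:
  43 -> 52 -> -52
  -42 -> -33 -> 33
  47 -> 56 -> -56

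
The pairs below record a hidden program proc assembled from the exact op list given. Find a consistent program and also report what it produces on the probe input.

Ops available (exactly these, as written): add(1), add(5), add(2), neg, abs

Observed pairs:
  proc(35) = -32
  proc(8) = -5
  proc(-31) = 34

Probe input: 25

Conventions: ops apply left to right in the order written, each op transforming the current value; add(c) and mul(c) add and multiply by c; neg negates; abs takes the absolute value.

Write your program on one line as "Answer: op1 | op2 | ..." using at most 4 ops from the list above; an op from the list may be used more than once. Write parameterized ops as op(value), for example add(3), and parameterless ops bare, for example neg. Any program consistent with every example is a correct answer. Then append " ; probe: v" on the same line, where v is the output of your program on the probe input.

add(2) | neg | add(5) ; probe: -22

Check, running the answer program on each example:
  35 -> 37 -> -37 -> -32
  8 -> 10 -> -10 -> -5
  -31 -> -29 -> 29 -> 34
  probe: 25 -> 27 -> -27 -> -22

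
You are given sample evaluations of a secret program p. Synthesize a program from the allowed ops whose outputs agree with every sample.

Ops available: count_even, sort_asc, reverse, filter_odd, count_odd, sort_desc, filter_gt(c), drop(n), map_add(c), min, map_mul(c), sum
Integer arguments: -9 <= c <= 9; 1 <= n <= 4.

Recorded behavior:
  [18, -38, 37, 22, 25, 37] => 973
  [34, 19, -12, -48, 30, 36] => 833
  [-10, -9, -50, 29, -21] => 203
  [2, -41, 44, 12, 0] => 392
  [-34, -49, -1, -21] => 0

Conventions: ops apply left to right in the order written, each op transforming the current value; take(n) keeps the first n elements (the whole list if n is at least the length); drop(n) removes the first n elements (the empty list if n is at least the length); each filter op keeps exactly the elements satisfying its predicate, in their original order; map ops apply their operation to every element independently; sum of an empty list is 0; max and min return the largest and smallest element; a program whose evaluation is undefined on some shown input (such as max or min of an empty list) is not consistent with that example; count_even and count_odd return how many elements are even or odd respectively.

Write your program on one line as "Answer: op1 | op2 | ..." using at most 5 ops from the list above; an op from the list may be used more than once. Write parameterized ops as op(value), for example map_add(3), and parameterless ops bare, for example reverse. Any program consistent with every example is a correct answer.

filter_gt(8) | sort_asc | map_mul(7) | sum

Check, running the answer program on each example:
  [18, -38, 37, 22, 25, 37] -> [18, 37, 22, 25, 37] -> [18, 22, 25, 37, 37] -> [126, 154, 175, 259, 259] -> 973
  [34, 19, -12, -48, 30, 36] -> [34, 19, 30, 36] -> [19, 30, 34, 36] -> [133, 210, 238, 252] -> 833
  [-10, -9, -50, 29, -21] -> [29] -> [29] -> [203] -> 203
  [2, -41, 44, 12, 0] -> [44, 12] -> [12, 44] -> [84, 308] -> 392
  [-34, -49, -1, -21] -> [] -> [] -> [] -> 0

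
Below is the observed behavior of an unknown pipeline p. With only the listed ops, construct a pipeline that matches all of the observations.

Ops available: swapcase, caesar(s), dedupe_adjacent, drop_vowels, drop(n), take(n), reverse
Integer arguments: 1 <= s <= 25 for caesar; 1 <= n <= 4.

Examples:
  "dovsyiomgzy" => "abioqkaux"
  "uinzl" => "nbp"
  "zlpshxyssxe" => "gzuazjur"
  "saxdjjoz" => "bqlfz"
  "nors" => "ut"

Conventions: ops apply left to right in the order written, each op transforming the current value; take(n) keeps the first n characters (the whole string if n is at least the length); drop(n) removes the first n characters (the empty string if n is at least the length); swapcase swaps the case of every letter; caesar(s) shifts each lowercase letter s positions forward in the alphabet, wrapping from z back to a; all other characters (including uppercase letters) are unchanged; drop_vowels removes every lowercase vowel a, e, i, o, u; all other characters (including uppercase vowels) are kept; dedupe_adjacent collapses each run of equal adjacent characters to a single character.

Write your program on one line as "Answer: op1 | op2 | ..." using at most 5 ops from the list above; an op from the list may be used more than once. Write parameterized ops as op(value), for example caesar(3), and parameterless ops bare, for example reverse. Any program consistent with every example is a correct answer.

caesar(16) | dedupe_adjacent | drop(2) | caesar(12) | reverse

Check, running the answer program on each example:
  "dovsyiomgzy" -> "telioyecwpo" -> "telioyecwpo" -> "lioyecwpo" -> "xuakqoiba" -> "abioqkaux"
  "uinzl" -> "kydpb" -> "kydpb" -> "dpb" -> "pbn" -> "nbp"
  "zlpshxyssxe" -> "pbfixnoiinu" -> "pbfixnoinu" -> "fixnoinu" -> "rujzauzg" -> "gzuazjur"
  "saxdjjoz" -> "iqntzzep" -> "iqntzep" -> "ntzep" -> "zflqb" -> "bqlfz"
  "nors" -> "dehi" -> "dehi" -> "hi" -> "tu" -> "ut"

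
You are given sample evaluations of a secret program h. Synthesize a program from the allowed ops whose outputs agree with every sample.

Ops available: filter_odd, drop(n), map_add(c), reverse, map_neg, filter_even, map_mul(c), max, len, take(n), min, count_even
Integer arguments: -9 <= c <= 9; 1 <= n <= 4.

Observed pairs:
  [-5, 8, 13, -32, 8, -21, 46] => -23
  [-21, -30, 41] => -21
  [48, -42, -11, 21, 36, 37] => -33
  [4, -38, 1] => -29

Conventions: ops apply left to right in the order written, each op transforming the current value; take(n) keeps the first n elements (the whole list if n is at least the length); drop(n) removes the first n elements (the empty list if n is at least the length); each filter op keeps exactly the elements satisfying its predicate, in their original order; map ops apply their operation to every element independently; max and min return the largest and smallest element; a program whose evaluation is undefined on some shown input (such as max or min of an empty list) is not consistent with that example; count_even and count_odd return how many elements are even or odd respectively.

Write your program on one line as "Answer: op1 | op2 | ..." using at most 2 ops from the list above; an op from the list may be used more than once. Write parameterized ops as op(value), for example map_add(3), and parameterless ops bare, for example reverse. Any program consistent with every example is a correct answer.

map_add(9) | min

Check, running the answer program on each example:
  [-5, 8, 13, -32, 8, -21, 46] -> [4, 17, 22, -23, 17, -12, 55] -> -23
  [-21, -30, 41] -> [-12, -21, 50] -> -21
  [48, -42, -11, 21, 36, 37] -> [57, -33, -2, 30, 45, 46] -> -33
  [4, -38, 1] -> [13, -29, 10] -> -29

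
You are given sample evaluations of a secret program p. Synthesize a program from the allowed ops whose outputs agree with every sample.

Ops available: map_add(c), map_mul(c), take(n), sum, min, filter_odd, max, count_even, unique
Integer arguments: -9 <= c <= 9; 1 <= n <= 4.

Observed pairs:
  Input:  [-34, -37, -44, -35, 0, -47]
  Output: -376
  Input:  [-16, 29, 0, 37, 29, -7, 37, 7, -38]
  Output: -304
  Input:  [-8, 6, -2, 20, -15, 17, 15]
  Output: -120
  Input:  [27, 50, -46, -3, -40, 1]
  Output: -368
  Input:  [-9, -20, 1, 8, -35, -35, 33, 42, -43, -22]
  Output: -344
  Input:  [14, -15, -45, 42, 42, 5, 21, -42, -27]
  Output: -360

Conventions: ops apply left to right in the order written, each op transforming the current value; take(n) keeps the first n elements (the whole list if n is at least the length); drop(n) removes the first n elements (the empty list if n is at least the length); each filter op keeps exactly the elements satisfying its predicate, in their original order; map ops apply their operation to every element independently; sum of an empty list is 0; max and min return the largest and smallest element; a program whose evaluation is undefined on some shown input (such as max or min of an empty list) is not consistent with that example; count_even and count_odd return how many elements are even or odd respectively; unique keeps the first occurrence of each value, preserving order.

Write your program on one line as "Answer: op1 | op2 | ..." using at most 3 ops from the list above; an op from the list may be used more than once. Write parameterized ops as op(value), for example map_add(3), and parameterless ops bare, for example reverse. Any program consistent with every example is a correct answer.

map_mul(8) | unique | min

Check, running the answer program on each example:
  [-34, -37, -44, -35, 0, -47] -> [-272, -296, -352, -280, 0, -376] -> [-272, -296, -352, -280, 0, -376] -> -376
  [-16, 29, 0, 37, 29, -7, 37, 7, -38] -> [-128, 232, 0, 296, 232, -56, 296, 56, -304] -> [-128, 232, 0, 296, -56, 56, -304] -> -304
  [-8, 6, -2, 20, -15, 17, 15] -> [-64, 48, -16, 160, -120, 136, 120] -> [-64, 48, -16, 160, -120, 136, 120] -> -120
  [27, 50, -46, -3, -40, 1] -> [216, 400, -368, -24, -320, 8] -> [216, 400, -368, -24, -320, 8] -> -368
  [-9, -20, 1, 8, -35, -35, 33, 42, -43, -22] -> [-72, -160, 8, 64, -280, -280, 264, 336, -344, -176] -> [-72, -160, 8, 64, -280, 264, 336, -344, -176] -> -344
  [14, -15, -45, 42, 42, 5, 21, -42, -27] -> [112, -120, -360, 336, 336, 40, 168, -336, -216] -> [112, -120, -360, 336, 40, 168, -336, -216] -> -360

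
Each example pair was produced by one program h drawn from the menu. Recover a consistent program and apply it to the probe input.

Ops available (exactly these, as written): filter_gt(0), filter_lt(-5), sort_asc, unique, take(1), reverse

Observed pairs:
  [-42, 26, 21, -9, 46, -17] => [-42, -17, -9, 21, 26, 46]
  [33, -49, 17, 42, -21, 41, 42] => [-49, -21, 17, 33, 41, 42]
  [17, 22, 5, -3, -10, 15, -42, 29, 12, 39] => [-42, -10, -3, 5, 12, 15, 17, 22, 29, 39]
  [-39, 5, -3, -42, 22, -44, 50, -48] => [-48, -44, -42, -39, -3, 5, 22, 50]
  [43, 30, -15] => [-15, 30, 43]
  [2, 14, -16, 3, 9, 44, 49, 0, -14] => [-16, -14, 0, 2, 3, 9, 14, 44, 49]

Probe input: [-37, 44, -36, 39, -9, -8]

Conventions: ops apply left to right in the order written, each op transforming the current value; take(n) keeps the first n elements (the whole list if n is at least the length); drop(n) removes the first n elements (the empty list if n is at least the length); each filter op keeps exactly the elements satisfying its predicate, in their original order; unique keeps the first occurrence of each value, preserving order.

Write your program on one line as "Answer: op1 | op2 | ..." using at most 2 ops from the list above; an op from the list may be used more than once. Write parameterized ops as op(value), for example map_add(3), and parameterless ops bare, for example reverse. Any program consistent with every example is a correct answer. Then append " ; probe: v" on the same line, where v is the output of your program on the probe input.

sort_asc | unique ; probe: [-37, -36, -9, -8, 39, 44]

Check, running the answer program on each example:
  [-42, 26, 21, -9, 46, -17] -> [-42, -17, -9, 21, 26, 46] -> [-42, -17, -9, 21, 26, 46]
  [33, -49, 17, 42, -21, 41, 42] -> [-49, -21, 17, 33, 41, 42, 42] -> [-49, -21, 17, 33, 41, 42]
  [17, 22, 5, -3, -10, 15, -42, 29, 12, 39] -> [-42, -10, -3, 5, 12, 15, 17, 22, 29, 39] -> [-42, -10, -3, 5, 12, 15, 17, 22, 29, 39]
  [-39, 5, -3, -42, 22, -44, 50, -48] -> [-48, -44, -42, -39, -3, 5, 22, 50] -> [-48, -44, -42, -39, -3, 5, 22, 50]
  [43, 30, -15] -> [-15, 30, 43] -> [-15, 30, 43]
  [2, 14, -16, 3, 9, 44, 49, 0, -14] -> [-16, -14, 0, 2, 3, 9, 14, 44, 49] -> [-16, -14, 0, 2, 3, 9, 14, 44, 49]
  probe: [-37, 44, -36, 39, -9, -8] -> [-37, -36, -9, -8, 39, 44] -> [-37, -36, -9, -8, 39, 44]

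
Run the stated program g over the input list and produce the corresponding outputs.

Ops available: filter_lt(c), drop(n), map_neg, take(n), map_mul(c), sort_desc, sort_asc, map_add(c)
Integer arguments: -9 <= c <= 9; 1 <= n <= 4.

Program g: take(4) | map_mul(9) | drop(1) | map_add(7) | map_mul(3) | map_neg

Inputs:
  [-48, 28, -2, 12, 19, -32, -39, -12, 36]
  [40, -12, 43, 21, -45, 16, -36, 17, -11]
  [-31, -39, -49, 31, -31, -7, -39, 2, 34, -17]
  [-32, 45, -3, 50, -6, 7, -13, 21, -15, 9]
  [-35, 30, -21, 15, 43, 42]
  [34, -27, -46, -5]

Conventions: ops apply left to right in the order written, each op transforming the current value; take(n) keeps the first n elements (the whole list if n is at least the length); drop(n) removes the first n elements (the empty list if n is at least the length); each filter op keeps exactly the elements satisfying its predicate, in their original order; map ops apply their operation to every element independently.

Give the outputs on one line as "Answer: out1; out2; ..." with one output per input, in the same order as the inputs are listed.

Execution, op by op:
  [-48, 28, -2, 12, 19, -32, -39, -12, 36] -> [-48, 28, -2, 12] -> [-432, 252, -18, 108] -> [252, -18, 108] -> [259, -11, 115] -> [777, -33, 345] -> [-777, 33, -345]
  [40, -12, 43, 21, -45, 16, -36, 17, -11] -> [40, -12, 43, 21] -> [360, -108, 387, 189] -> [-108, 387, 189] -> [-101, 394, 196] -> [-303, 1182, 588] -> [303, -1182, -588]
  [-31, -39, -49, 31, -31, -7, -39, 2, 34, -17] -> [-31, -39, -49, 31] -> [-279, -351, -441, 279] -> [-351, -441, 279] -> [-344, -434, 286] -> [-1032, -1302, 858] -> [1032, 1302, -858]
  [-32, 45, -3, 50, -6, 7, -13, 21, -15, 9] -> [-32, 45, -3, 50] -> [-288, 405, -27, 450] -> [405, -27, 450] -> [412, -20, 457] -> [1236, -60, 1371] -> [-1236, 60, -1371]
  [-35, 30, -21, 15, 43, 42] -> [-35, 30, -21, 15] -> [-315, 270, -189, 135] -> [270, -189, 135] -> [277, -182, 142] -> [831, -546, 426] -> [-831, 546, -426]
  [34, -27, -46, -5] -> [34, -27, -46, -5] -> [306, -243, -414, -45] -> [-243, -414, -45] -> [-236, -407, -38] -> [-708, -1221, -114] -> [708, 1221, 114]

[-777, 33, -345]; [303, -1182, -588]; [1032, 1302, -858]; [-1236, 60, -1371]; [-831, 546, -426]; [708, 1221, 114]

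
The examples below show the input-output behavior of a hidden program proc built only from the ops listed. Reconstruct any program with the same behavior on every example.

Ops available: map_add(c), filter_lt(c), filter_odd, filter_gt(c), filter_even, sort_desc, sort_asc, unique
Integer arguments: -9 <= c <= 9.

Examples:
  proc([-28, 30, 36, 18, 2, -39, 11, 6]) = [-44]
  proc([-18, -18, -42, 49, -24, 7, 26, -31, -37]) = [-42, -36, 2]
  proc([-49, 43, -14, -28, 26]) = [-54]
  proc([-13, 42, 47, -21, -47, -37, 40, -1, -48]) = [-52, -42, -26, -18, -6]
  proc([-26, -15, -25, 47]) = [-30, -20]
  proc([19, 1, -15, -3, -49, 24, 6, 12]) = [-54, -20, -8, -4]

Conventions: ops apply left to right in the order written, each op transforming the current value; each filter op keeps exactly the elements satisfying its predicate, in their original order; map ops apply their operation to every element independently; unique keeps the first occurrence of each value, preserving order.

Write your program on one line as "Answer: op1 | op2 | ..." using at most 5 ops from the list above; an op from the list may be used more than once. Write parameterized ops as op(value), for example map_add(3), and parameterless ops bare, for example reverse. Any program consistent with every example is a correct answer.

filter_odd | map_add(-4) | map_add(-1) | sort_asc | filter_lt(6)

Check, running the answer program on each example:
  [-28, 30, 36, 18, 2, -39, 11, 6] -> [-39, 11] -> [-43, 7] -> [-44, 6] -> [-44, 6] -> [-44]
  [-18, -18, -42, 49, -24, 7, 26, -31, -37] -> [49, 7, -31, -37] -> [45, 3, -35, -41] -> [44, 2, -36, -42] -> [-42, -36, 2, 44] -> [-42, -36, 2]
  [-49, 43, -14, -28, 26] -> [-49, 43] -> [-53, 39] -> [-54, 38] -> [-54, 38] -> [-54]
  [-13, 42, 47, -21, -47, -37, 40, -1, -48] -> [-13, 47, -21, -47, -37, -1] -> [-17, 43, -25, -51, -41, -5] -> [-18, 42, -26, -52, -42, -6] -> [-52, -42, -26, -18, -6, 42] -> [-52, -42, -26, -18, -6]
  [-26, -15, -25, 47] -> [-15, -25, 47] -> [-19, -29, 43] -> [-20, -30, 42] -> [-30, -20, 42] -> [-30, -20]
  [19, 1, -15, -3, -49, 24, 6, 12] -> [19, 1, -15, -3, -49] -> [15, -3, -19, -7, -53] -> [14, -4, -20, -8, -54] -> [-54, -20, -8, -4, 14] -> [-54, -20, -8, -4]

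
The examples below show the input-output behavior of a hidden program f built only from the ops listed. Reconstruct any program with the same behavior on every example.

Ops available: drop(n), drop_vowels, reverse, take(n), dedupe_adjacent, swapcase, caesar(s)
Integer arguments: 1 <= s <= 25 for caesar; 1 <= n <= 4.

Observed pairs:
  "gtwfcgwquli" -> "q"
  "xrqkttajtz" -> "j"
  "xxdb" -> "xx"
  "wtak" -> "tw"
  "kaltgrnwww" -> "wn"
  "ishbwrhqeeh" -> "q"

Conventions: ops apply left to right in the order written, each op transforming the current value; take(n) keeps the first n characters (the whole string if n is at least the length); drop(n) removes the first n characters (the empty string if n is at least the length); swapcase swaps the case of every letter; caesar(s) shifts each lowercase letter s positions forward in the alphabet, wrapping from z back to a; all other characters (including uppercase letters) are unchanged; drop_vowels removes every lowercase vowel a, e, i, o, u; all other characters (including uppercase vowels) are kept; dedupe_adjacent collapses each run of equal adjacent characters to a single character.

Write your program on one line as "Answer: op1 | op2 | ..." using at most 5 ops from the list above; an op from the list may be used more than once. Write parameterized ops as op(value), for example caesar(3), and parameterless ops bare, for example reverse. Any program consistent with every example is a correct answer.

reverse | drop(2) | take(2) | drop_vowels

Check, running the answer program on each example:
  "gtwfcgwquli" -> "iluqwgcfwtg" -> "uqwgcfwtg" -> "uq" -> "q"
  "xrqkttajtz" -> "ztjattkqrx" -> "jattkqrx" -> "ja" -> "j"
  "xxdb" -> "bdxx" -> "xx" -> "xx" -> "xx"
  "wtak" -> "katw" -> "tw" -> "tw" -> "tw"
  "kaltgrnwww" -> "wwwnrgtlak" -> "wnrgtlak" -> "wn" -> "wn"
  "ishbwrhqeeh" -> "heeqhrwbhsi" -> "eqhrwbhsi" -> "eq" -> "q"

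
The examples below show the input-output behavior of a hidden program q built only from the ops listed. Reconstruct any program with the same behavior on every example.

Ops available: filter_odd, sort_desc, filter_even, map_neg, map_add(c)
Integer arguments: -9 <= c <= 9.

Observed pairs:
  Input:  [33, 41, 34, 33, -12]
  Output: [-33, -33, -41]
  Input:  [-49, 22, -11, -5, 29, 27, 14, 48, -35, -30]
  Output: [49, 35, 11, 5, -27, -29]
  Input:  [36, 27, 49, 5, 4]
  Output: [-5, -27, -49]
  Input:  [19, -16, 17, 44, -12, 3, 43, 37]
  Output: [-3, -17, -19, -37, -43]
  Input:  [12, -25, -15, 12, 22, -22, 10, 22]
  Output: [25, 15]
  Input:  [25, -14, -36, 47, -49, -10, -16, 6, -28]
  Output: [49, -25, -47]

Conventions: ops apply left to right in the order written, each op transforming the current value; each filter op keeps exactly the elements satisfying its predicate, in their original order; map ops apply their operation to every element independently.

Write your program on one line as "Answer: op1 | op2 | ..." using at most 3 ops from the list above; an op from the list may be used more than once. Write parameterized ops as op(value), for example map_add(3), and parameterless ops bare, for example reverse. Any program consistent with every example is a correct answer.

filter_odd | map_neg | sort_desc

Check, running the answer program on each example:
  [33, 41, 34, 33, -12] -> [33, 41, 33] -> [-33, -41, -33] -> [-33, -33, -41]
  [-49, 22, -11, -5, 29, 27, 14, 48, -35, -30] -> [-49, -11, -5, 29, 27, -35] -> [49, 11, 5, -29, -27, 35] -> [49, 35, 11, 5, -27, -29]
  [36, 27, 49, 5, 4] -> [27, 49, 5] -> [-27, -49, -5] -> [-5, -27, -49]
  [19, -16, 17, 44, -12, 3, 43, 37] -> [19, 17, 3, 43, 37] -> [-19, -17, -3, -43, -37] -> [-3, -17, -19, -37, -43]
  [12, -25, -15, 12, 22, -22, 10, 22] -> [-25, -15] -> [25, 15] -> [25, 15]
  [25, -14, -36, 47, -49, -10, -16, 6, -28] -> [25, 47, -49] -> [-25, -47, 49] -> [49, -25, -47]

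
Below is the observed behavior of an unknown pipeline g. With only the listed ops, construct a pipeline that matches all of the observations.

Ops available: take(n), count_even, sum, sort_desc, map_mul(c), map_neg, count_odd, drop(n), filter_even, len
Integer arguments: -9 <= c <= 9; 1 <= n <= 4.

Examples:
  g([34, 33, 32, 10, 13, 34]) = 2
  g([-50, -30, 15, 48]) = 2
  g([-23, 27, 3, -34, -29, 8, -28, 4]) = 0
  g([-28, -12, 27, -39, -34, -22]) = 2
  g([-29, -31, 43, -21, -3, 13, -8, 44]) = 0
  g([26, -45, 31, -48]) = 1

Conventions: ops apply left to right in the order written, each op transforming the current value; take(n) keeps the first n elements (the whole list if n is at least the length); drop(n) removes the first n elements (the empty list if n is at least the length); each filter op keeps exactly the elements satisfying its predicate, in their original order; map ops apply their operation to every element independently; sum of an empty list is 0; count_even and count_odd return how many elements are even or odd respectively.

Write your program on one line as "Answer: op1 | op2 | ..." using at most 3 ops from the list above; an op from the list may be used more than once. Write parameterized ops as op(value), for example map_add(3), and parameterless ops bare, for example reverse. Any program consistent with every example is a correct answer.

take(3) | sort_desc | count_even

Check, running the answer program on each example:
  [34, 33, 32, 10, 13, 34] -> [34, 33, 32] -> [34, 33, 32] -> 2
  [-50, -30, 15, 48] -> [-50, -30, 15] -> [15, -30, -50] -> 2
  [-23, 27, 3, -34, -29, 8, -28, 4] -> [-23, 27, 3] -> [27, 3, -23] -> 0
  [-28, -12, 27, -39, -34, -22] -> [-28, -12, 27] -> [27, -12, -28] -> 2
  [-29, -31, 43, -21, -3, 13, -8, 44] -> [-29, -31, 43] -> [43, -29, -31] -> 0
  [26, -45, 31, -48] -> [26, -45, 31] -> [31, 26, -45] -> 1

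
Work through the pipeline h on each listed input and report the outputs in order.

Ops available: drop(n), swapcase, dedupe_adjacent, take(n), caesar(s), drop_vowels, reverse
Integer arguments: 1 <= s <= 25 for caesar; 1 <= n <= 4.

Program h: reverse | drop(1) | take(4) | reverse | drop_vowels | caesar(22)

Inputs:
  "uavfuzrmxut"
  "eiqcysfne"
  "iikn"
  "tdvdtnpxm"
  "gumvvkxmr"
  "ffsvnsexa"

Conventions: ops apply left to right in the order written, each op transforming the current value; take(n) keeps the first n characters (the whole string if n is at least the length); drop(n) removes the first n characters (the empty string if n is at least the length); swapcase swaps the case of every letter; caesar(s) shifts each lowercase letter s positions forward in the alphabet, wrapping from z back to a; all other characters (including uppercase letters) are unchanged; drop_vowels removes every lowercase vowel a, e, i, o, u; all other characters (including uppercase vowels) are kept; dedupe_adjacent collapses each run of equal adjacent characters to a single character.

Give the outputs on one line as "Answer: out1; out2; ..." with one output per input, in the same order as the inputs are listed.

"nit"; "uobj"; "g"; "pjlt"; "rgti"; "jot"

Execution, op by op:
  "uavfuzrmxut" -> "tuxmrzufvau" -> "uxmrzufvau" -> "uxmr" -> "rmxu" -> "rmx" -> "nit"
  "eiqcysfne" -> "enfsycqie" -> "nfsycqie" -> "nfsy" -> "ysfn" -> "ysfn" -> "uobj"
  "iikn" -> "nkii" -> "kii" -> "kii" -> "iik" -> "k" -> "g"
  "tdvdtnpxm" -> "mxpntdvdt" -> "xpntdvdt" -> "xpnt" -> "tnpx" -> "tnpx" -> "pjlt"
  "gumvvkxmr" -> "rmxkvvmug" -> "mxkvvmug" -> "mxkv" -> "vkxm" -> "vkxm" -> "rgti"
  "ffsvnsexa" -> "axesnvsff" -> "xesnvsff" -> "xesn" -> "nsex" -> "nsx" -> "jot"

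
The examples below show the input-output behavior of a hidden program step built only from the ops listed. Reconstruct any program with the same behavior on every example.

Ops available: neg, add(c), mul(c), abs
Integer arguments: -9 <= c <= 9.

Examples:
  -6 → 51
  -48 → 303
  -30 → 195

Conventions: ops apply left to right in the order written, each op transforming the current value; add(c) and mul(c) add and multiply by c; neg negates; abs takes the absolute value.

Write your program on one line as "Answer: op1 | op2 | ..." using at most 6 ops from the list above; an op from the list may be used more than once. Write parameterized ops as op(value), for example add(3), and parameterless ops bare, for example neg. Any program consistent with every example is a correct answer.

neg | add(3) | neg | mul(-6) | add(-3)

Check, running the answer program on each example:
  -6 -> 6 -> 9 -> -9 -> 54 -> 51
  -48 -> 48 -> 51 -> -51 -> 306 -> 303
  -30 -> 30 -> 33 -> -33 -> 198 -> 195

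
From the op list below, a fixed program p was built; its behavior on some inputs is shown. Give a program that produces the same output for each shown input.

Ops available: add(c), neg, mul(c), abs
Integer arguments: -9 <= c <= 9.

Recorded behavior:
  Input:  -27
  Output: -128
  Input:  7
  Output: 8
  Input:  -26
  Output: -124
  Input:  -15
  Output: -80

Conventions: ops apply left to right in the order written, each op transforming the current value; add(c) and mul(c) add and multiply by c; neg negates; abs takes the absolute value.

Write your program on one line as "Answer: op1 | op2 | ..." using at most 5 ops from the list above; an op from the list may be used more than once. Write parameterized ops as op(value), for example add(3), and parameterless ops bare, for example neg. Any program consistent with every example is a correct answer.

add(-7) | add(1) | add(1) | mul(4)

Check, running the answer program on each example:
  -27 -> -34 -> -33 -> -32 -> -128
  7 -> 0 -> 1 -> 2 -> 8
  -26 -> -33 -> -32 -> -31 -> -124
  -15 -> -22 -> -21 -> -20 -> -80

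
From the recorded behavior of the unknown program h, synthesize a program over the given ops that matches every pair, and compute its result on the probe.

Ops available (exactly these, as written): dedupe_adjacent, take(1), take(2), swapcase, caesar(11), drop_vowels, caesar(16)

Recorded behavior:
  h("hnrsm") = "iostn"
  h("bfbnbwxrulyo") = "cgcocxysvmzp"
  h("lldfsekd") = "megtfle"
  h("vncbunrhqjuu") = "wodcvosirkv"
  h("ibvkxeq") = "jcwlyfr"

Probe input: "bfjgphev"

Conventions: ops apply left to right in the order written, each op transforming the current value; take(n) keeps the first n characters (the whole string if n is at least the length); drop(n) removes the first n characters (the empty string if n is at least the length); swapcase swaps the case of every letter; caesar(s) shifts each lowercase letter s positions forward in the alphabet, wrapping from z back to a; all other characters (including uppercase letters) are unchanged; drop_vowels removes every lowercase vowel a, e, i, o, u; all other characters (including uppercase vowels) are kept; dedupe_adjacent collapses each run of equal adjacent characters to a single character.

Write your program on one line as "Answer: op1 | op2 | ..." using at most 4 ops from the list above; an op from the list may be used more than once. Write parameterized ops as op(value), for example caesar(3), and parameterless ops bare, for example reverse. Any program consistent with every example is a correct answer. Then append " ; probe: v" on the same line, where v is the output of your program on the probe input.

dedupe_adjacent | caesar(16) | caesar(11) ; probe: "cgkhqifw"

Check, running the answer program on each example:
  "hnrsm" -> "hnrsm" -> "xdhic" -> "iostn"
  "bfbnbwxrulyo" -> "bfbnbwxrulyo" -> "rvrdrmnhkboe" -> "cgcocxysvmzp"
  "lldfsekd" -> "ldfsekd" -> "btviuat" -> "megtfle"
  "vncbunrhqjuu" -> "vncbunrhqju" -> "ldsrkdhxgzk" -> "wodcvosirkv"
  "ibvkxeq" -> "ibvkxeq" -> "yrlanug" -> "jcwlyfr"
  probe: "bfjgphev" -> "bfjgphev" -> "rvzwfxul" -> "cgkhqifw"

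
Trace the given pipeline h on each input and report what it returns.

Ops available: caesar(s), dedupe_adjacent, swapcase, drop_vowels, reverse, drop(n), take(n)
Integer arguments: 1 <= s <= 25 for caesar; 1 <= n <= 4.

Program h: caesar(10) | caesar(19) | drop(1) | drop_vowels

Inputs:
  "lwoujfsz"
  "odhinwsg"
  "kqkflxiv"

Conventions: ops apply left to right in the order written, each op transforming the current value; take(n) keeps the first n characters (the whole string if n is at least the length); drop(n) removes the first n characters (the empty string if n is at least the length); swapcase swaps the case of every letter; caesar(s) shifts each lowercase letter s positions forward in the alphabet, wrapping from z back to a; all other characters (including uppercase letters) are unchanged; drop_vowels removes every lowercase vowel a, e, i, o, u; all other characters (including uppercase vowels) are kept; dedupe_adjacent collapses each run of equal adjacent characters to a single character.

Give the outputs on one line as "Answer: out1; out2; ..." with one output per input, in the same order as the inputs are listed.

"zrxmvc"; "gklqzvj"; "tnly"

Execution, op by op:
  "lwoujfsz" -> "vgyetpcj" -> "ozrxmivc" -> "zrxmivc" -> "zrxmvc"
  "odhinwsg" -> "ynrsxgcq" -> "rgklqzvj" -> "gklqzvj" -> "gklqzvj"
  "kqkflxiv" -> "uaupvhsf" -> "ntnioaly" -> "tnioaly" -> "tnly"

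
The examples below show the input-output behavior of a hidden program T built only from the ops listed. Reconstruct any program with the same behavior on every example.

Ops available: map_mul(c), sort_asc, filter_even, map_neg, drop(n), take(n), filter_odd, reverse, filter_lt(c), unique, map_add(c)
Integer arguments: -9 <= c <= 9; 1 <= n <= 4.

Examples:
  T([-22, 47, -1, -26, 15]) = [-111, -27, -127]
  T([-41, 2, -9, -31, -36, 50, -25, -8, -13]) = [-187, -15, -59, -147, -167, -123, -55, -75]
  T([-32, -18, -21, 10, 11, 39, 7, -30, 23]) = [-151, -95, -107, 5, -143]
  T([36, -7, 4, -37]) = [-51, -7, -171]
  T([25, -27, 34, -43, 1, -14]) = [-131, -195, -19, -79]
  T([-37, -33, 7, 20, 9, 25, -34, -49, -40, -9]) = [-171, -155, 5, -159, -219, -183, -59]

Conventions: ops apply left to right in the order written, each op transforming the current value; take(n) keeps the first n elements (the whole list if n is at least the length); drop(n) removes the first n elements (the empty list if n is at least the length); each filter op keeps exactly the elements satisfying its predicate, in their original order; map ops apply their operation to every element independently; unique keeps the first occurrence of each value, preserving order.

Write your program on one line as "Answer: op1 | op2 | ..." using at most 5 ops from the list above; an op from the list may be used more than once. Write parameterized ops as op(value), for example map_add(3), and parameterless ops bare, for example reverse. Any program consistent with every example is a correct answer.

map_add(-7) | filter_lt(1) | map_mul(-4) | map_add(-5) | map_neg

Check, running the answer program on each example:
  [-22, 47, -1, -26, 15] -> [-29, 40, -8, -33, 8] -> [-29, -8, -33] -> [116, 32, 132] -> [111, 27, 127] -> [-111, -27, -127]
  [-41, 2, -9, -31, -36, 50, -25, -8, -13] -> [-48, -5, -16, -38, -43, 43, -32, -15, -20] -> [-48, -5, -16, -38, -43, -32, -15, -20] -> [192, 20, 64, 152, 172, 128, 60, 80] -> [187, 15, 59, 147, 167, 123, 55, 75] -> [-187, -15, -59, -147, -167, -123, -55, -75]
  [-32, -18, -21, 10, 11, 39, 7, -30, 23] -> [-39, -25, -28, 3, 4, 32, 0, -37, 16] -> [-39, -25, -28, 0, -37] -> [156, 100, 112, 0, 148] -> [151, 95, 107, -5, 143] -> [-151, -95, -107, 5, -143]
  [36, -7, 4, -37] -> [29, -14, -3, -44] -> [-14, -3, -44] -> [56, 12, 176] -> [51, 7, 171] -> [-51, -7, -171]
  [25, -27, 34, -43, 1, -14] -> [18, -34, 27, -50, -6, -21] -> [-34, -50, -6, -21] -> [136, 200, 24, 84] -> [131, 195, 19, 79] -> [-131, -195, -19, -79]
  [-37, -33, 7, 20, 9, 25, -34, -49, -40, -9] -> [-44, -40, 0, 13, 2, 18, -41, -56, -47, -16] -> [-44, -40, 0, -41, -56, -47, -16] -> [176, 160, 0, 164, 224, 188, 64] -> [171, 155, -5, 159, 219, 183, 59] -> [-171, -155, 5, -159, -219, -183, -59]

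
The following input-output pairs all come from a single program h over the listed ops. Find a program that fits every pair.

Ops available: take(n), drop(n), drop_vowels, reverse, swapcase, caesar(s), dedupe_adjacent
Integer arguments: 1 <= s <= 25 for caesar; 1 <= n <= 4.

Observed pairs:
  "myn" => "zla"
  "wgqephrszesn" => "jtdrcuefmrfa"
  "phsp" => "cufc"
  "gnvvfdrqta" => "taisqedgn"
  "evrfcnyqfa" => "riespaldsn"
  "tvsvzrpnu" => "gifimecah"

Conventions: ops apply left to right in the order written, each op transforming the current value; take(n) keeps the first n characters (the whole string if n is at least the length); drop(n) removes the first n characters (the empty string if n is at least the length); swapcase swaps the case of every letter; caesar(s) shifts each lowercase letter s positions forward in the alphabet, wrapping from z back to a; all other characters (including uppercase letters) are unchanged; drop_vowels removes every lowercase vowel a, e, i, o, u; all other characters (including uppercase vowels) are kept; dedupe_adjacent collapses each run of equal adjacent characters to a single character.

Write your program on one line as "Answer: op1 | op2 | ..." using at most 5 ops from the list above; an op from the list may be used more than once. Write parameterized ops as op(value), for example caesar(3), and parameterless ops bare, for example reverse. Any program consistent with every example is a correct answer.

reverse | caesar(25) | caesar(14) | dedupe_adjacent | reverse

Check, running the answer program on each example:
  "myn" -> "nym" -> "mxl" -> "alz" -> "alz" -> "zla"
  "wgqephrszesn" -> "nsezsrhpeqgw" -> "mrdyrqgodpfv" -> "afrmfeucrdtj" -> "afrmfeucrdtj" -> "jtdrcuefmrfa"
  "phsp" -> "pshp" -> "orgo" -> "cfuc" -> "cfuc" -> "cufc"
  "gnvvfdrqta" -> "atqrdfvvng" -> "zspqceuumf" -> "ngdeqsiiat" -> "ngdeqsiat" -> "taisqedgn"
  "evrfcnyqfa" -> "afqyncfrve" -> "zepxmbequd" -> "nsdlapseir" -> "nsdlapseir" -> "riespaldsn"
  "tvsvzrpnu" -> "unprzvsvt" -> "tmoqyurus" -> "hacemifig" -> "hacemifig" -> "gifimecah"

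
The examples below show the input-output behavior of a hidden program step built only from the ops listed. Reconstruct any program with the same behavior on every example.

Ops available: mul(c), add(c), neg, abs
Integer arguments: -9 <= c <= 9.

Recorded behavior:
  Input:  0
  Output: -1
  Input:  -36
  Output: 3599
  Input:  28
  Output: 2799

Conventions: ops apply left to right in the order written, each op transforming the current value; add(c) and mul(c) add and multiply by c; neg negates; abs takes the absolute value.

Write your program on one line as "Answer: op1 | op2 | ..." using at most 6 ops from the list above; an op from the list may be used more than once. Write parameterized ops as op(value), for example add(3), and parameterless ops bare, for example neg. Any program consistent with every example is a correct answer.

mul(4) | mul(-5) | abs | mul(-5) | neg | add(-1)

Check, running the answer program on each example:
  0 -> 0 -> 0 -> 0 -> 0 -> 0 -> -1
  -36 -> -144 -> 720 -> 720 -> -3600 -> 3600 -> 3599
  28 -> 112 -> -560 -> 560 -> -2800 -> 2800 -> 2799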